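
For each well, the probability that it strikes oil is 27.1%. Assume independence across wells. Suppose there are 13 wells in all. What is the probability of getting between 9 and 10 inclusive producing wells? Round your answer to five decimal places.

0.00183

X ~ Binomial(13, 0.271); P(9 ≤ X ≤ 10) = Σ C(13,k) p^k (1−p)^(13−k) over k:
  k=9: C(13,9)·0.271^9·0.729^4 = 0.0015920
  k=10: C(13,10)·0.271^10·0.729^3 = 0.0002367
Total = 0.0018287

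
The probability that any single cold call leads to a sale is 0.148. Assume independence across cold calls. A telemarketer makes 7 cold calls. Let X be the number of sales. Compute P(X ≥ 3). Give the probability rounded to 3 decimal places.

0.071

X ~ Binomial(7, 0.148); P(X ≥ 3) = Σ C(7,k) p^k (1−p)^(7−k) over k:
  k=3: C(7,3)·0.148^3·0.852^4 = 0.05979
  k=4: C(7,4)·0.148^4·0.852^3 = 0.01039
  k=5: C(7,5)·0.148^5·0.852^2 = 0.00108
  k=6: C(7,6)·0.148^6·0.852^1 = 0.00006
  k=7: C(7,7)·0.148^7·0.852^0 = 0.00000
Total = 0.07132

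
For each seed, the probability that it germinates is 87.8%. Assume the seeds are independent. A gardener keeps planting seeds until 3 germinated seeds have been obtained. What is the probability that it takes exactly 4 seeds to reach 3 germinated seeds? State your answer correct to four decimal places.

0.2477

Y = trial on which the third success occurs; negative binomial, r=3, p=0.878.
P(Y=4) = C(3,2) · p^3 · (1−p)^1
= 3 · 0.67684 · 0.122 = 0.247722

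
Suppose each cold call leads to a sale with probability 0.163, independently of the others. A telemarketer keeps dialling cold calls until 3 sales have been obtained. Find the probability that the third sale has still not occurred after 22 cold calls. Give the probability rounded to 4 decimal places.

0.2802

Needing more than 22 cold calls ⇔ fewer than 3 successes in the first 22. With X ~ Binomial(22, 0.163), P(Y > 22) = P(X ≤ 2).
  k=0: C(22,0)·0.163^0·0.837^22 = 0.019951
  k=1: C(22,1)·0.163^1·0.837^21 = 0.085476
  k=2: C(22,2)·0.163^2·0.837^20 = 0.174782
P(X ≤ 2) = 0.280209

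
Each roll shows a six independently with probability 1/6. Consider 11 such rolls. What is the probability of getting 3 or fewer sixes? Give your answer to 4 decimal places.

X ~ Binomial(11, 0.166667); P(X ≤ 3) = Σ C(11,k) p^k (1−p)^(11−k) over k:
  k=0: C(11,0)·0.166667^0·0.833333^11 = 0.134588
  k=1: C(11,1)·0.166667^1·0.833333^10 = 0.296094
  k=2: C(11,2)·0.166667^2·0.833333^9 = 0.296094
  k=3: C(11,3)·0.166667^3·0.833333^8 = 0.177656
Total = 0.904431

0.9044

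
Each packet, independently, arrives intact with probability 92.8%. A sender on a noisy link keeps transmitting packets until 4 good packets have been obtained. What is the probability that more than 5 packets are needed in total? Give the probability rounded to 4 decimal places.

0.0448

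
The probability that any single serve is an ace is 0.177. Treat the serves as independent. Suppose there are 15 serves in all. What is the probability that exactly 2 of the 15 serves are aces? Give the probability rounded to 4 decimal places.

0.2614

X ~ Binomial(n=15, p=0.177).
P(X=2) = C(15,2) · p^2 · (1−p)^13
= 105 · 0.031329 · 0.079469 = 0.261417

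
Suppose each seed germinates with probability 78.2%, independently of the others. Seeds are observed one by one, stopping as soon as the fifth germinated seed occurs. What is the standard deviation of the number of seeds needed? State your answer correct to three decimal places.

Y = total seeds until the fifth success; negative binomial with r=5, p=0.782.
SD(Y) = √[r(1−p)/p²] = √(1.78243) = 1.33508

1.335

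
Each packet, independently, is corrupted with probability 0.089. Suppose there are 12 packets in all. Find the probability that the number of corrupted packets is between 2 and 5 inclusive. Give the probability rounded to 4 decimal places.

X ~ Binomial(12, 0.089); P(2 ≤ X ≤ 5) = Σ C(12,k) p^k (1−p)^(12−k) over k:
  k=2: C(12,2)·0.089^2·0.911^10 = 0.205830
  k=3: C(12,3)·0.089^3·0.911^9 = 0.067028
  k=4: C(12,4)·0.089^4·0.911^8 = 0.014734
  k=5: C(12,5)·0.089^5·0.911^7 = 0.002303
Total = 0.289895

0.2899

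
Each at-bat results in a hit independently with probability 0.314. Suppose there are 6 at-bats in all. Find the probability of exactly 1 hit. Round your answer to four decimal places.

X ~ Binomial(n=6, p=0.314).
P(X=1) = C(6,1) · p^1 · (1−p)^5
= 6 · 0.314 · 0.15192 = 0.286221

0.2862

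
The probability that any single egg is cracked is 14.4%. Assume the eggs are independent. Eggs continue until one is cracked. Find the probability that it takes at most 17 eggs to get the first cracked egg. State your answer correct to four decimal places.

Y = number of eggs to the first success; geometric, p = 0.144.
P(Y ≤ 17) = 1 − (1−p)^17 = 1 − 0.071130 = 0.928870

0.9289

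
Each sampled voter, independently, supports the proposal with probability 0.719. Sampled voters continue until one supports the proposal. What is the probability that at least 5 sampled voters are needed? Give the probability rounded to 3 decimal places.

0.006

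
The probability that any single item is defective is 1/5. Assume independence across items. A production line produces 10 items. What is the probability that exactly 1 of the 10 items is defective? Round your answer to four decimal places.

X ~ Binomial(n=10, p=0.20).
P(X=1) = C(10,1) · p^1 · (1−p)^9
= 10 · 0.2 · 0.13422 = 0.268435

0.2684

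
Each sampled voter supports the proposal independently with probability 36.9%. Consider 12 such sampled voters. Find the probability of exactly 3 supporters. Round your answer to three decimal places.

0.175

X ~ Binomial(n=12, p=0.369).
P(X=3) = C(12,3) · p^3 · (1−p)^9
= 220 · 0.050243 · 0.015859 = 0.17529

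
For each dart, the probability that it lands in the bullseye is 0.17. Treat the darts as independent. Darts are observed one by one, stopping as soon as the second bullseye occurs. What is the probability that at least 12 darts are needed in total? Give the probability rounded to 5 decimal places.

Needing more than 11 darts ⇔ fewer than 2 successes in the first 11. With X ~ Binomial(11, 0.17), P(Y > 11) = P(X ≤ 1).
  k=0: C(11,0)·0.17^0·0.83^11 = 0.1287831
  k=1: C(11,1)·0.17^1·0.83^10 = 0.2901500
P(X ≤ 1) = 0.4189331

0.41893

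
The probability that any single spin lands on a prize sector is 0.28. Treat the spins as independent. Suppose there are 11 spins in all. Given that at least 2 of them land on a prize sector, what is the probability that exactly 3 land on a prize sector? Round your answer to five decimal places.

0.30498

X ~ Binomial(11, 0.28). Want P(X=3 | X≥2) = P(X=3) / P(X≥2).
P(X=3) = C(11,3)·0.28^3·0.72^8 = 0.2615881
P(X≥2) = 1 − 0.0269561 − 0.1153123 = 0.8577316
Ratio = 0.2615881 / 0.8577316 = 0.3049767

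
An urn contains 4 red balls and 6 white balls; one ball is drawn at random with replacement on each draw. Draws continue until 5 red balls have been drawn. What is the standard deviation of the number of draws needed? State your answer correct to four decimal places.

Y = total draws until the fifth success; negative binomial with r=5, p=0.40.
SD(Y) = √[r(1−p)/p²] = √(18.750000) = 4.330127

4.3301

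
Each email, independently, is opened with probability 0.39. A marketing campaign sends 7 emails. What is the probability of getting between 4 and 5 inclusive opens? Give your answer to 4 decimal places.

X ~ Binomial(7, 0.39); P(4 ≤ X ≤ 5) = Σ C(7,k) p^k (1−p)^(7−k) over k:
  k=4: C(7,4)·0.39^4·0.61^3 = 0.183788
  k=5: C(7,5)·0.39^5·0.61^2 = 0.070502
Total = 0.254290

0.2543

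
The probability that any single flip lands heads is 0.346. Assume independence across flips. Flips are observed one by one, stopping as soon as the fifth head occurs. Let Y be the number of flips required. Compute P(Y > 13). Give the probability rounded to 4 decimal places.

Needing more than 13 flips ⇔ fewer than 5 successes in the first 13. With X ~ Binomial(13, 0.346), P(Y > 13) = P(X ≤ 4).
  k=0: C(13,0)·0.346^0·0.654^13 = 0.004004
  k=1: C(13,1)·0.346^1·0.654^12 = 0.027539
  k=2: C(13,2)·0.346^2·0.654^11 = 0.087418
  k=3: C(13,3)·0.346^3·0.654^10 = 0.169579
  k=4: C(13,4)·0.346^4·0.654^9 = 0.224290
P(X ≤ 4) = 0.512831

0.5128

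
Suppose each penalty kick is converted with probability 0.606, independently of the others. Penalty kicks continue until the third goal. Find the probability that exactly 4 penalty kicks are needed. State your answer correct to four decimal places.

0.2630

Y = trial on which the third success occurs; negative binomial, r=3, p=0.606.
P(Y=4) = C(3,2) · p^3 · (1−p)^1
= 3 · 0.22255 · 0.394 = 0.263048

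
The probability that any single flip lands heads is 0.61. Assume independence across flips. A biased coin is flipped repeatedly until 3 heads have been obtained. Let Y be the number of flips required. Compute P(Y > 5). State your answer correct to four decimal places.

0.3003

Needing more than 5 flips ⇔ fewer than 3 successes in the first 5. With X ~ Binomial(5, 0.61), P(Y > 5) = P(X ≤ 2).
  k=0: C(5,0)·0.61^0·0.39^5 = 0.009022
  k=1: C(5,1)·0.61^1·0.39^4 = 0.070560
  k=2: C(5,2)·0.61^2·0.39^3 = 0.220726
P(X ≤ 2) = 0.300308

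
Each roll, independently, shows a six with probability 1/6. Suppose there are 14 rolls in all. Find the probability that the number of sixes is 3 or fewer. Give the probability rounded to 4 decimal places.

0.8063

X ~ Binomial(14, 0.166667); P(X ≤ 3) = Σ C(14,k) p^k (1−p)^(14−k) over k:
  k=0: C(14,0)·0.166667^0·0.833333^14 = 0.077887
  k=1: C(14,1)·0.166667^1·0.833333^13 = 0.218082
  k=2: C(14,2)·0.166667^2·0.833333^12 = 0.283507
  k=3: C(14,3)·0.166667^3·0.833333^11 = 0.226806
Total = 0.806282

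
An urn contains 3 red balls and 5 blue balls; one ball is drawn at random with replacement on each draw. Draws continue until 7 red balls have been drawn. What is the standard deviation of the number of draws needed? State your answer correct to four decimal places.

5.5777

Y = total draws until the seventh success; negative binomial with r=7, p=0.375.
SD(Y) = √[r(1−p)/p²] = √(31.111111) = 5.577734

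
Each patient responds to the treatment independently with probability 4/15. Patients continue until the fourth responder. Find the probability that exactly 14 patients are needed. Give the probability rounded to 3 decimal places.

0.065

Y = trial on which the fourth success occurs; negative binomial, r=4, p=0.266667.
P(Y=14) = C(13,3) · p^4 · (1−p)^10
= 286 · 0.0050568 · 0.044979 = 0.06505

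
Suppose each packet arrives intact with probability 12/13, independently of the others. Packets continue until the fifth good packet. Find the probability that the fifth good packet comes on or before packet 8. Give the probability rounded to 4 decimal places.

Finishing within 8 packets ⇔ at least 5 successes in the first 8. With X ~ Binomial(8, 0.923077), P(Y ≤ 8) = 1 − P(X ≤ 4).
  k=0: C(8,0)·0.923077^0·0.076923^8 = 0.000000
  k=1: C(8,1)·0.923077^1·0.076923^7 = 0.000000
  k=2: C(8,2)·0.923077^2·0.076923^6 = 0.000005
  k=3: C(8,3)·0.923077^3·0.076923^5 = 0.000119
  k=4: C(8,4)·0.923077^4·0.076923^4 = 0.001779
1 − 0.001903 = 0.998097

0.9981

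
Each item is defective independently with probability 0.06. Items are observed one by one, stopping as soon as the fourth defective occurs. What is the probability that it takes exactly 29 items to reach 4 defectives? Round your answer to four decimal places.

0.0090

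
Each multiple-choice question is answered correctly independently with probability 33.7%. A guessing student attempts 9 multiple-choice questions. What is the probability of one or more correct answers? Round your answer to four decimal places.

0.9752

P(at least one) = 1 − P(none) = 1 − (1 − 0.337)^9
= 1 − 0.024753 = 0.975247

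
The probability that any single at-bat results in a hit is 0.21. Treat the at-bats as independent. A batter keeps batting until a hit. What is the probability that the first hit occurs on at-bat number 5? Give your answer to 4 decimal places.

0.0818

Geometric (trials to first success), p = 0.21.
P(Y = 5) = (1−p)^4 · p = 0.3895 · 0.21 = 0.081795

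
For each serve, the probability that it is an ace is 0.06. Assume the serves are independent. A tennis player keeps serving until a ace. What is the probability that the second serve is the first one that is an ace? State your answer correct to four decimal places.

0.0564

Geometric (trials to first success), p = 0.06.
P(Y = 2) = (1−p)^1 · p = 0.94 · 0.06 = 0.056400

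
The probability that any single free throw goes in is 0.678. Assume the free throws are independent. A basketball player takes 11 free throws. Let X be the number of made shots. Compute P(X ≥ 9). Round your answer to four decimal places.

0.2593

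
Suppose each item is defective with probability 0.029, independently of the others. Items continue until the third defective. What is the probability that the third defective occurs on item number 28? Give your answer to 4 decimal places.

0.0041

Y = trial on which the third success occurs; negative binomial, r=3, p=0.029.
P(Y=28) = C(27,2) · p^3 · (1−p)^25
= 351 · 2.4389e-05 · 0.47916 = 0.004102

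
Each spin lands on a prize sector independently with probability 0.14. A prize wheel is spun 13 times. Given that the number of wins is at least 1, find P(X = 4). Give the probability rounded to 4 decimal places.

X ~ Binomial(13, 0.14). Want P(X=4 | X≥1) = P(X=4) / P(X≥1).
P(X=4) = C(13,4)·0.14^4·0.86^9 = 0.070681
P(X≥1) = 1 − 0.140760 = 0.859240
Ratio = 0.070681 / 0.859240 = 0.082260

0.0823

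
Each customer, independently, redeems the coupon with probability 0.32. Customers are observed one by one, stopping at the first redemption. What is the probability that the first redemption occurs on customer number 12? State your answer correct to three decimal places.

0.005

Geometric (trials to first success), p = 0.32.
P(Y = 12) = (1−p)^11 · p = 0.014375 · 0.32 = 0.00460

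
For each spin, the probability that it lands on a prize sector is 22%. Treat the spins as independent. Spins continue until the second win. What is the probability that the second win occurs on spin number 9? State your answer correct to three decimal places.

Y = trial on which the second success occurs; negative binomial, r=2, p=0.22.
P(Y=9) = C(8,1) · p^2 · (1−p)^7
= 8 · 0.0484 · 0.17566 = 0.06801

0.068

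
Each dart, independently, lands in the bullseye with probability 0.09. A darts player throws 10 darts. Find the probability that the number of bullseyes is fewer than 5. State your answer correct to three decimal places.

0.999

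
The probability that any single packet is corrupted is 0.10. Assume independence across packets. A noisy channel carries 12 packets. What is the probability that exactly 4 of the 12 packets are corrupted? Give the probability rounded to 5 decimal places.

X ~ Binomial(n=12, p=0.10).
P(X=4) = C(12,4) · p^4 · (1−p)^8
= 495 · 0.0001 · 0.43047 = 0.0213081

0.02131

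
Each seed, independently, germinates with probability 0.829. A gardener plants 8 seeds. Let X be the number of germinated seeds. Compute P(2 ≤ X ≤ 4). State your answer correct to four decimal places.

X ~ Binomial(8, 0.829); P(2 ≤ X ≤ 4) = Σ C(8,k) p^k (1−p)^(8−k) over k:
  k=2: C(8,2)·0.829^2·0.171^6 = 0.000481
  k=3: C(8,3)·0.829^3·0.171^5 = 0.004665
  k=4: C(8,4)·0.829^4·0.171^4 = 0.028268
Total = 0.033414

0.0334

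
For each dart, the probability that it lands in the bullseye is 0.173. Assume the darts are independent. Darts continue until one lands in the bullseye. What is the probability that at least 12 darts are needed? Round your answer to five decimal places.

Y = number of darts to the first success; geometric, p = 0.173.
P(Y > 11) = P(first 11 all fail) = (1−p)^11 = 0.1237544

0.12375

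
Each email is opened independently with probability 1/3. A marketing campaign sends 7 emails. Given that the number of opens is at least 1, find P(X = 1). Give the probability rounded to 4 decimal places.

0.2176

X ~ Binomial(7, 0.333333). Want P(X=1 | X≥1) = P(X=1) / P(X≥1).
P(X=1) = C(7,1)·0.333333^1·0.666667^6 = 0.204847
P(X≥1) = 1 − 0.058528 = 0.941472
Ratio = 0.204847 / 0.941472 = 0.217581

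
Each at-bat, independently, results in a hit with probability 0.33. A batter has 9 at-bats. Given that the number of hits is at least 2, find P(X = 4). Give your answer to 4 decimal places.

X ~ Binomial(9, 0.33). Want P(X=4 | X≥2) = P(X=4) / P(X≥2).
P(X=4) = C(9,4)·0.33^4·0.67^5 = 0.201744
P(X≥2) = 1 − 0.027207 − 0.120602 = 0.852191
Ratio = 0.201744 / 0.852191 = 0.236735

0.2367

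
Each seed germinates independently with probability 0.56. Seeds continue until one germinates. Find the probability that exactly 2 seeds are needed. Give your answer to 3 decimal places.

Geometric (trials to first success), p = 0.56.
P(Y = 2) = (1−p)^1 · p = 0.44 · 0.56 = 0.24640

0.246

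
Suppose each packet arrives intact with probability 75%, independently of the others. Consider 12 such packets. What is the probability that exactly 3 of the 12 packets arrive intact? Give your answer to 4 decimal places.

0.0004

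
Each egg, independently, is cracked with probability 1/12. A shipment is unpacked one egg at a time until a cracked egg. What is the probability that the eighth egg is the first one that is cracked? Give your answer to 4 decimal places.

Geometric (trials to first success), p = 0.083333.
P(Y = 8) = (1−p)^7 · p = 0.54385 · 0.083333 = 0.045321

0.0453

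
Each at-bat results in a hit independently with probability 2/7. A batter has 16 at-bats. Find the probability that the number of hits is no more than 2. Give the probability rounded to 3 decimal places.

X ~ Binomial(16, 0.285714); P(X ≤ 2) = Σ C(16,k) p^k (1−p)^(16−k) over k:
  k=0: C(16,0)·0.285714^0·0.714286^16 = 0.00459
  k=1: C(16,1)·0.285714^1·0.714286^15 = 0.02939
  k=2: C(16,2)·0.285714^2·0.714286^14 = 0.08816
Total = 0.12213

0.122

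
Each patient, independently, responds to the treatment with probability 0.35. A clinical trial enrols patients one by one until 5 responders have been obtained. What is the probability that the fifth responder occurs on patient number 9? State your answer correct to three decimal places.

0.066

Y = trial on which the fifth success occurs; negative binomial, r=5, p=0.35.
P(Y=9) = C(8,4) · p^5 · (1−p)^4
= 70 · 0.0052522 · 0.17851 = 0.06563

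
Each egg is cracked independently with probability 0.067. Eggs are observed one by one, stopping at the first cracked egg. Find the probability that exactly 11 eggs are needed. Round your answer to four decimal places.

0.0335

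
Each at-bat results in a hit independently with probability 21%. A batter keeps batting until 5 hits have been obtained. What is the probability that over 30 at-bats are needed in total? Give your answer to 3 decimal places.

Needing more than 30 at-bats ⇔ fewer than 5 successes in the first 30. With X ~ Binomial(30, 0.21), P(Y > 30) = P(X ≤ 4).
  k=0: C(30,0)·0.21^0·0.79^30 = 0.00085
  k=1: C(30,1)·0.21^1·0.79^29 = 0.00677
  k=2: C(30,2)·0.21^2·0.79^28 = 0.02609
  k=3: C(30,3)·0.21^3·0.79^27 = 0.06473
  k=4: C(30,4)·0.21^4·0.79^26 = 0.11615
P(X ≤ 4) = 0.21459

0.215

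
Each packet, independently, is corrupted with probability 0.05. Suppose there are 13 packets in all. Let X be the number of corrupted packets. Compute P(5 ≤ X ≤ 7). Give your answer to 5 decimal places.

X ~ Binomial(13, 0.05); P(5 ≤ X ≤ 7) = Σ C(13,k) p^k (1−p)^(13−k) over k:
  k=5: C(13,5)·0.05^5·0.95^8 = 0.0002668
  k=6: C(13,6)·0.05^6·0.95^7 = 0.0000187
  k=7: C(13,7)·0.05^7·0.95^6 = 0.0000010
Total = 0.0002865

0.00029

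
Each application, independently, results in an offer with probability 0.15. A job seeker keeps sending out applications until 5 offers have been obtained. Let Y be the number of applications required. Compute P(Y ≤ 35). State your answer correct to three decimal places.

0.619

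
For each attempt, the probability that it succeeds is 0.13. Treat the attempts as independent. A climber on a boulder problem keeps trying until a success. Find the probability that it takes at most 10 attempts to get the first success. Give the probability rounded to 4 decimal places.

0.7516

Y = number of attempts to the first success; geometric, p = 0.13.
P(Y ≤ 10) = 1 − (1−p)^10 = 1 − 0.248423 = 0.751577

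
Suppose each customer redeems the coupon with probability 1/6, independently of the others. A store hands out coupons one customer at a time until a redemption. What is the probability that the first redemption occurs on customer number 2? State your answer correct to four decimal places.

0.1389

Geometric (trials to first success), p = 0.166667.
P(Y = 2) = (1−p)^1 · p = 0.83333 · 0.166667 = 0.138889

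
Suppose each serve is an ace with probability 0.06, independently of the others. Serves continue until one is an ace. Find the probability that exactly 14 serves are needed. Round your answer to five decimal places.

0.02684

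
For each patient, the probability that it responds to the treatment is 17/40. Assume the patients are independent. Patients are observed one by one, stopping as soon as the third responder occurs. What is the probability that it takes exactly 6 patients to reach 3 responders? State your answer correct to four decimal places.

Y = trial on which the third success occurs; negative binomial, r=3, p=0.425.
P(Y=6) = C(5,2) · p^3 · (1−p)^3
= 10 · 0.076766 · 0.19011 = 0.145939

0.1459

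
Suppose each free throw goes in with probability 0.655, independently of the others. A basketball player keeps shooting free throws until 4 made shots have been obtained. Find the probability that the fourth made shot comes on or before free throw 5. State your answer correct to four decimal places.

Finishing within 5 free throws ⇔ at least 4 successes in the first 5. With X ~ Binomial(5, 0.655), P(Y ≤ 5) = 1 − P(X ≤ 3).
  k=0: C(5,0)·0.655^0·0.345^5 = 0.004888
  k=1: C(5,1)·0.655^1·0.345^4 = 0.046397
  k=2: C(5,2)·0.655^2·0.345^3 = 0.176173
  k=3: C(5,3)·0.655^3·0.345^2 = 0.334474
1 − 0.561931 = 0.438069

0.4381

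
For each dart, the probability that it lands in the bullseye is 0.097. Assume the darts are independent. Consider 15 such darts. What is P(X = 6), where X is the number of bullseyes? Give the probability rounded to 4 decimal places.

0.0017

X ~ Binomial(n=15, p=0.097).
P(X=6) = C(15,6) · p^6 · (1−p)^9
= 5005 · 8.3297e-07 · 0.3992 = 0.001664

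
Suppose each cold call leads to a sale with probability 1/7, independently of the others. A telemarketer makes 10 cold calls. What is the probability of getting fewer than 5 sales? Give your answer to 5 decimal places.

0.99200

X ~ Binomial(10, 0.142857); P(X ≤ 4) = Σ C(10,k) p^k (1−p)^(10−k) over k:
  k=0: C(10,0)·0.142857^0·0.857143^10 = 0.2140583
  k=1: C(10,1)·0.142857^1·0.857143^9 = 0.3567639
  k=2: C(10,2)·0.142857^2·0.857143^8 = 0.2675729
  k=3: C(10,3)·0.142857^3·0.857143^7 = 0.1189213
  k=4: C(10,4)·0.142857^4·0.857143^6 = 0.0346854
Total = 0.9920017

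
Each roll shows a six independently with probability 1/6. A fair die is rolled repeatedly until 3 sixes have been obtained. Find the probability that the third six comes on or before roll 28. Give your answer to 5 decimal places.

0.86824

Finishing within 28 rolls ⇔ at least 3 successes in the first 28. With X ~ Binomial(28, 0.166667), P(Y ≤ 28) = 1 − P(X ≤ 2).
  k=0: C(28,0)·0.166667^0·0.833333^28 = 0.0060663
  k=1: C(28,1)·0.166667^1·0.833333^27 = 0.0339714
  k=2: C(28,2)·0.166667^2·0.833333^26 = 0.0917227
1 − 0.1317604 = 0.8682396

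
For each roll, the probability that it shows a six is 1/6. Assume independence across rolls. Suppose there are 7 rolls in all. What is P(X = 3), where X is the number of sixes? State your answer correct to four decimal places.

X ~ Binomial(n=7, p=0.166667).
P(X=3) = C(7,3) · p^3 · (1−p)^4
= 35 · 0.0046296 · 0.48225 = 0.078143

0.0781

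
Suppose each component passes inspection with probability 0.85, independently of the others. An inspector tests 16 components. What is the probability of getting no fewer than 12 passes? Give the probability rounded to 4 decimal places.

0.9209

X ~ Binomial(16, 0.85); P(X ≥ 12) = Σ C(16,k) p^k (1−p)^(16−k) over k:
  k=12: C(16,12)·0.85^12·0.15^4 = 0.131058
  k=13: C(16,13)·0.85^13·0.15^3 = 0.228511
  k=14: C(16,14)·0.85^14·0.15^2 = 0.277478
  k=15: C(16,15)·0.85^15·0.15^1 = 0.209650
  k=16: C(16,16)·0.85^16·0.15^0 = 0.074251
Total = 0.920949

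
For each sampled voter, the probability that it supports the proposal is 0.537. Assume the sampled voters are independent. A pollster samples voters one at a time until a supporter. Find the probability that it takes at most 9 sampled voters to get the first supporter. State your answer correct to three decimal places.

0.999

Y = number of sampled voters to the first success; geometric, p = 0.537.
P(Y ≤ 9) = 1 − (1−p)^9 = 1 − 0.00098 = 0.99902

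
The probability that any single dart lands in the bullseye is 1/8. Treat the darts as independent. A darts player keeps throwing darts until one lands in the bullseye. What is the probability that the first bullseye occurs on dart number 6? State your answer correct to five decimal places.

Geometric (trials to first success), p = 0.125.
P(Y = 6) = (1−p)^5 · p = 0.51291 · 0.125 = 0.0641136

0.06411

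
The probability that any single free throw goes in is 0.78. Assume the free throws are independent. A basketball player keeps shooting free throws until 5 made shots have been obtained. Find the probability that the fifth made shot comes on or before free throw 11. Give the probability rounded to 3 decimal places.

0.996

Finishing within 11 free throws ⇔ at least 5 successes in the first 11. With X ~ Binomial(11, 0.78), P(Y ≤ 11) = 1 − P(X ≤ 4).
  k=0: C(11,0)·0.78^0·0.22^11 = 0.00000
  k=1: C(11,1)·0.78^1·0.22^10 = 0.00000
  k=2: C(11,2)·0.78^2·0.22^9 = 0.00004
  k=3: C(11,3)·0.78^3·0.22^8 = 0.00043
  k=4: C(11,4)·0.78^4·0.22^7 = 0.00305
1 − 0.00352 = 0.99648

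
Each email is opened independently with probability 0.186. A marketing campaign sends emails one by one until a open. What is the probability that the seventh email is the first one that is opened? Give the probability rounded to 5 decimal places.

Geometric (trials to first success), p = 0.186.
P(Y = 7) = (1−p)^6 · p = 0.2909 · 0.186 = 0.0541077

0.05411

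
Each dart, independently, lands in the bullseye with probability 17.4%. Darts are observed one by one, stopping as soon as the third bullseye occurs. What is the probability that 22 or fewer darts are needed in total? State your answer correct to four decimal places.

0.7631

Finishing within 22 darts ⇔ at least 3 successes in the first 22. With X ~ Binomial(22, 0.174), P(Y ≤ 22) = 1 − P(X ≤ 2).
  k=0: C(22,0)·0.174^0·0.826^22 = 0.014913
  k=1: C(22,1)·0.174^1·0.826^21 = 0.069112
  k=2: C(22,2)·0.174^2·0.826^20 = 0.152866
1 − 0.236891 = 0.763109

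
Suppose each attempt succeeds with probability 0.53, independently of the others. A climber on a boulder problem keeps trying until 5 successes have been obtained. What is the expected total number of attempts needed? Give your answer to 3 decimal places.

9.434

Y = total attempts until the fifth success; negative binomial with r=5, p=0.53.
E[Y] = r / p = 5 / 0.53 = 9.43396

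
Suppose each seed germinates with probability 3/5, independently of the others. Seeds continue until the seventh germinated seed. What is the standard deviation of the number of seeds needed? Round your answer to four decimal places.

2.7889

Y = total seeds until the seventh success; negative binomial with r=7, p=0.60.
SD(Y) = √[r(1−p)/p²] = √(7.777778) = 2.788867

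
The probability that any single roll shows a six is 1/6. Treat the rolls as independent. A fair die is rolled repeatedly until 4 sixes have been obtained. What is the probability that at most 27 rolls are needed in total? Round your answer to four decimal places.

0.6809

Finishing within 27 rolls ⇔ at least 4 successes in the first 27. With X ~ Binomial(27, 0.166667), P(Y ≤ 27) = 1 − P(X ≤ 3).
  k=0: C(27,0)·0.166667^0·0.833333^27 = 0.007280
  k=1: C(27,1)·0.166667^1·0.833333^26 = 0.039310
  k=2: C(27,2)·0.166667^2·0.833333^25 = 0.102205
  k=3: C(27,3)·0.166667^3·0.833333^24 = 0.170342
1 − 0.319137 = 0.680863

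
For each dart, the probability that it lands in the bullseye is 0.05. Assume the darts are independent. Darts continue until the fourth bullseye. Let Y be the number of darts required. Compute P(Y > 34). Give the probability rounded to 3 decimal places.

0.912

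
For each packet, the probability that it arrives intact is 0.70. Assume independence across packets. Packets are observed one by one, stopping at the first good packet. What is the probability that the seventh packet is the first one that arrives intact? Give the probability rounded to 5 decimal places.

Geometric (trials to first success), p = 0.70.
P(Y = 7) = (1−p)^6 · p = 0.000729 · 0.70 = 0.0005103

0.00051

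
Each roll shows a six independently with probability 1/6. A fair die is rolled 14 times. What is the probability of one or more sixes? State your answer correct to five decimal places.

P(at least one) = 1 − P(none) = 1 − (1 − 0.166667)^14
= 1 − 0.0778866 = 0.9221134

0.92211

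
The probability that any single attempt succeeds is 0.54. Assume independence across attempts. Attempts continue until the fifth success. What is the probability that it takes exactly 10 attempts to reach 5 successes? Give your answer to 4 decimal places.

0.1192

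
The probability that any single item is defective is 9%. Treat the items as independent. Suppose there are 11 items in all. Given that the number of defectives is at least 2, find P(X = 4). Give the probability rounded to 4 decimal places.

0.0430

X ~ Binomial(11, 0.09). Want P(X=4 | X≥2) = P(X=4) / P(X≥2).
P(X=4) = C(11,4)·0.09^4·0.91^7 = 0.011189
P(X≥2) = 1 − 0.354369 − 0.385522 = 0.260109
Ratio = 0.011189 / 0.260109 = 0.043015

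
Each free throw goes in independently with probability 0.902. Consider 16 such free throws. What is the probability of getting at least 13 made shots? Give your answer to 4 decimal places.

X ~ Binomial(16, 0.902); P(X ≥ 13) = Σ C(16,k) p^k (1−p)^(16−k) over k:
  k=13: C(16,13)·0.902^13·0.098^3 = 0.137896
  k=14: C(16,14)·0.902^14·0.098^2 = 0.271972
  k=15: C(16,15)·0.902^15·0.098^1 = 0.333768
  k=16: C(16,16)·0.902^16·0.098^0 = 0.192001
Total = 0.935637

0.9356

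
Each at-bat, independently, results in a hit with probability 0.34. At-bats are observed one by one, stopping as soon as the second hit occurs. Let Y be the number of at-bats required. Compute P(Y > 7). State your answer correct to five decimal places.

0.25127

Needing more than 7 at-bats ⇔ fewer than 2 successes in the first 7. With X ~ Binomial(7, 0.34), P(Y > 7) = P(X ≤ 1).
  k=0: C(7,0)·0.34^0·0.66^7 = 0.0545516
  k=1: C(7,1)·0.34^1·0.66^6 = 0.1967164
P(X ≤ 1) = 0.2512680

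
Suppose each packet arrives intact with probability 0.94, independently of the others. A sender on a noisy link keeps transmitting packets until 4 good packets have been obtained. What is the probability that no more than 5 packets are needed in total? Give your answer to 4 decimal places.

0.9681

Finishing within 5 packets ⇔ at least 4 successes in the first 5. With X ~ Binomial(5, 0.94), P(Y ≤ 5) = 1 − P(X ≤ 3).
  k=0: C(5,0)·0.94^0·0.06^5 = 0.000001
  k=1: C(5,1)·0.94^1·0.06^4 = 0.000061
  k=2: C(5,2)·0.94^2·0.06^3 = 0.001909
  k=3: C(5,3)·0.94^3·0.06^2 = 0.029901
1 − 0.031871 = 0.968129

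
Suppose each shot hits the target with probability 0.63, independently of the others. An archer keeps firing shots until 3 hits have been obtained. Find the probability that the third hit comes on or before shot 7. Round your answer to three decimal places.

0.930

Finishing within 7 shots ⇔ at least 3 successes in the first 7. With X ~ Binomial(7, 0.63), P(Y ≤ 7) = 1 − P(X ≤ 2).
  k=0: C(7,0)·0.63^0·0.37^7 = 0.00095
  k=1: C(7,1)·0.63^1·0.37^6 = 0.01131
  k=2: C(7,2)·0.63^2·0.37^5 = 0.05780
1 − 0.07006 = 0.92994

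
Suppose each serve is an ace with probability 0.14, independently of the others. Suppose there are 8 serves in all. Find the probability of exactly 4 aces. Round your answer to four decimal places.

0.0147

X ~ Binomial(n=8, p=0.14).
P(X=4) = C(8,4) · p^4 · (1−p)^4
= 70 · 0.00038416 · 0.54701 = 0.014710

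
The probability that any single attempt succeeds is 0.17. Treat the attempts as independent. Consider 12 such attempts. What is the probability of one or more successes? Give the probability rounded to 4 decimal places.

P(at least one) = 1 − P(none) = 1 − (1 − 0.17)^12
= 1 − 0.106890 = 0.893110

0.8931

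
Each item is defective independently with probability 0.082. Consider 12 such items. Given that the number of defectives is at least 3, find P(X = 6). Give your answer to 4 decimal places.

0.0024

X ~ Binomial(12, 0.082). Want P(X=6 | X≥3) = P(X=6) / P(X≥3).
P(X=6) = C(12,6)·0.082^6·0.918^6 = 0.000168
P(X≥3) = 1 − 0.358189 − 0.383941 − 0.188625 = 0.069245
Ratio = 0.000168 / 0.069245 = 0.002428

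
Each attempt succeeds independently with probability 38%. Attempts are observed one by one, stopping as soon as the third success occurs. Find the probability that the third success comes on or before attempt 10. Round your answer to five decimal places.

0.79829

Finishing within 10 attempts ⇔ at least 3 successes in the first 10. With X ~ Binomial(10, 0.38), P(Y ≤ 10) = 1 − P(X ≤ 2).
  k=0: C(10,0)·0.38^0·0.62^10 = 0.0083930
  k=1: C(10,1)·0.38^1·0.62^9 = 0.0514409
  k=2: C(10,2)·0.38^2·0.62^8 = 0.1418774
1 − 0.2017113 = 0.7982887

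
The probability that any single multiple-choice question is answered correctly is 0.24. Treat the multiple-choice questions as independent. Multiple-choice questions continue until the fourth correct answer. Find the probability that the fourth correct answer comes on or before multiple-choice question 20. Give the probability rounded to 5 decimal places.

0.74307

Finishing within 20 multiple-choice questions ⇔ at least 4 successes in the first 20. With X ~ Binomial(20, 0.24), P(Y ≤ 20) = 1 − P(X ≤ 3).
  k=0: C(20,0)·0.24^0·0.76^20 = 0.0041331
  k=1: C(20,1)·0.24^1·0.76^19 = 0.0261035
  k=2: C(20,2)·0.24^2·0.76^18 = 0.0783106
  k=3: C(20,3)·0.24^3·0.76^17 = 0.1483780
1 − 0.2569253 = 0.7430747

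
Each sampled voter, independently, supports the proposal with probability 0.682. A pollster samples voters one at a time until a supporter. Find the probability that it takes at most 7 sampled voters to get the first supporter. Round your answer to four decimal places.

0.9997

Y = number of sampled voters to the first success; geometric, p = 0.682.
P(Y ≤ 7) = 1 − (1−p)^7 = 1 − 0.000329 = 0.999671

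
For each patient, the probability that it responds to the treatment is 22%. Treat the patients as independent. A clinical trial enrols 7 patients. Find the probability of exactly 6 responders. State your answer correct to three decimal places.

X ~ Binomial(n=7, p=0.22).
P(X=6) = C(7,6) · p^6 · (1−p)^1
= 7 · 0.00011338 · 0.78 = 0.00062

0.001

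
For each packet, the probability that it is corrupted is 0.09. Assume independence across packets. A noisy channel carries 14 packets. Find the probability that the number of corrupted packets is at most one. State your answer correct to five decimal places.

0.63679

X ~ Binomial(14, 0.09); P(X ≤ 1) = Σ C(14,k) p^k (1−p)^(14−k) over k:
  k=0: C(14,0)·0.09^0·0.91^14 = 0.2670420
  k=1: C(14,1)·0.09^1·0.91^13 = 0.3697504
Total = 0.6367923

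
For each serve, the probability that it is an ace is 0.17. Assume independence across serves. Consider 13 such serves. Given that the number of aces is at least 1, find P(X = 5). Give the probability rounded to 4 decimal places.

X ~ Binomial(13, 0.17). Want P(X=5 | X≥1) = P(X=5) / P(X≥1).
P(X=5) = C(13,5)·0.17^5·0.83^8 = 0.041157
P(X≥1) = 1 − 0.088719 = 0.911281
Ratio = 0.041157 / 0.911281 = 0.045164

0.0452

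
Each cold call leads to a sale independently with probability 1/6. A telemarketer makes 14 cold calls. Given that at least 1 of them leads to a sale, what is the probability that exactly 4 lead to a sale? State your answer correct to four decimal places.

X ~ Binomial(14, 0.166667). Want P(X=4 | X≥1) = P(X=4) / P(X≥1).
P(X=4) = C(14,4)·0.166667^4·0.833333^10 = 0.124743
P(X≥1) = 1 − 0.077887 = 0.922113
Ratio = 0.124743 / 0.922113 = 0.135280

0.1353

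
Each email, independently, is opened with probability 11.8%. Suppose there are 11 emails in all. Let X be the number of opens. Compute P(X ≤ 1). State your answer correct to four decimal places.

X ~ Binomial(11, 0.118); P(X ≤ 1) = Σ C(11,k) p^k (1−p)^(11−k) over k:
  k=0: C(11,0)·0.118^0·0.882^11 = 0.251278
  k=1: C(11,1)·0.118^1·0.882^10 = 0.369795
Total = 0.621073

0.6211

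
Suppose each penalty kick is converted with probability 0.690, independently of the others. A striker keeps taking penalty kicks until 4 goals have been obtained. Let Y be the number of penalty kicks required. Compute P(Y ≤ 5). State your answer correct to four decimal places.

Finishing within 5 penalty kicks ⇔ at least 4 successes in the first 5. With X ~ Binomial(5, 0.69), P(Y ≤ 5) = 1 − P(X ≤ 3).
  k=0: C(5,0)·0.69^0·0.31^5 = 0.002863
  k=1: C(5,1)·0.69^1·0.31^4 = 0.031861
  k=2: C(5,2)·0.69^2·0.31^3 = 0.141835
  k=3: C(5,3)·0.69^3·0.31^2 = 0.315697
1 − 0.492256 = 0.507744

0.5077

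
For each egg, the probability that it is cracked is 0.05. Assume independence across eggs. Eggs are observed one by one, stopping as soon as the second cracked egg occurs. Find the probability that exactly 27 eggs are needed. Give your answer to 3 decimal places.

0.018

Y = trial on which the second success occurs; negative binomial, r=2, p=0.05.
P(Y=27) = C(26,1) · p^2 · (1−p)^25
= 26 · 0.0025 · 0.27739 = 0.01803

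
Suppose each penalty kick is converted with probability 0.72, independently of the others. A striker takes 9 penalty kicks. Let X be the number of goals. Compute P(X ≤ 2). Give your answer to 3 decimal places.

X ~ Binomial(9, 0.72); P(X ≤ 2) = Σ C(9,k) p^k (1−p)^(9−k) over k:
  k=0: C(9,0)·0.72^0·0.28^9 = 0.00001
  k=1: C(9,1)·0.72^1·0.28^8 = 0.00024
  k=2: C(9,2)·0.72^2·0.28^7 = 0.00252
Total = 0.00277

0.003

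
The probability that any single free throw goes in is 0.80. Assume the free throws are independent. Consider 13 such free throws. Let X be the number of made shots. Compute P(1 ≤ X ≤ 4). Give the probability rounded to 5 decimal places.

X ~ Binomial(13, 0.80); P(1 ≤ X ≤ 4) = Σ C(13,k) p^k (1−p)^(13−k) over k:
  k=1: C(13,1)·0.80^1·0.20^12 = 0.0000000
  k=2: C(13,2)·0.80^2·0.20^11 = 0.0000010
  k=3: C(13,3)·0.80^3·0.20^10 = 0.0000150
  k=4: C(13,4)·0.80^4·0.20^9 = 0.0001499
Total = 0.0001660

0.00017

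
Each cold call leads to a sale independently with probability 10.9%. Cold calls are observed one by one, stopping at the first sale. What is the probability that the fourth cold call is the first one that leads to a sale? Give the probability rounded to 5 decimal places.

0.07710

Geometric (trials to first success), p = 0.109.
P(Y = 4) = (1−p)^3 · p = 0.70735 · 0.109 = 0.0771009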